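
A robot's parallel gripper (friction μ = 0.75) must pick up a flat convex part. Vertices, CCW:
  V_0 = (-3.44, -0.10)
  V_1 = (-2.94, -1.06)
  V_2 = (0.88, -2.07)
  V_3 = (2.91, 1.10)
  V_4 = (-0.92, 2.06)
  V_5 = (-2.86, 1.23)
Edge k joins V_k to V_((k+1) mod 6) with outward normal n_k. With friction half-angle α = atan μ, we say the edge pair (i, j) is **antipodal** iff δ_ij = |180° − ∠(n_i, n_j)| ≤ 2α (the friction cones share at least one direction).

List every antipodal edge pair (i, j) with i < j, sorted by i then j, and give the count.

α = atan 0.75 = 36.87°;  2α = 73.74°
n_0 = (-0.8869, -0.4619)
n_1 = (-0.2556, -0.9668)
n_2 = (+0.8421, -0.5393)
n_3 = (+0.2431, +0.9700)
n_4 = (-0.3933, +0.9194)
n_5 = (-0.9166, +0.3997)
  (0,1): δ = 132.32°  ·
  (0,2): δ = 60.15°  ✓
  (0,3): δ = 48.42°  ✓
  (0,4): δ = 85.65°  ·
  (0,5): δ = 128.93°  ·
  (1,2): δ = 107.82°  ·
  (1,3): δ = 0.74°  ✓
  (1,4): δ = 37.97°  ✓
  (1,5): δ = 81.25°  ·
  (2,3): δ = 71.44°  ✓
  (2,4): δ = 34.20°  ✓
  (2,5): δ = 9.07°  ✓
  (3,4): δ = 142.77°  ·
  (3,5): δ = 99.49°  ·
  (4,5): δ = 136.72°  ·
antipodal pairs: 7

count = 7; pairs: (0,2), (0,3), (1,3), (1,4), (2,3), (2,4), (2,5)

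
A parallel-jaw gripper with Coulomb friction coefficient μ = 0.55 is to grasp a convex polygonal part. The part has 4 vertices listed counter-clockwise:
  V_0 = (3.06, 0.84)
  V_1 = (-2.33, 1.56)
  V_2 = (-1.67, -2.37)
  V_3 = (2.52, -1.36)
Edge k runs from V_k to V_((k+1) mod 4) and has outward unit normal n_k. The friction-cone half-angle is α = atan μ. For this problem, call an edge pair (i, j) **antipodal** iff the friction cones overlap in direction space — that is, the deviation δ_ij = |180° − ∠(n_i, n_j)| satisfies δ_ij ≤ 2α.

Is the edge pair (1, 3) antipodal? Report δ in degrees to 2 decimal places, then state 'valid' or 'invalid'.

δ = 23.32°, valid

α = atan 0.55 = 28.81°;  2α = 57.62°
edge 1: e_1 = (+0.66, -3.93);  n_1 = (-0.9862, -0.1656)
edge 3: e_3 = (+0.54, +2.20);  n_3 = (+0.9712, -0.2384)
∠(n_1, n_3) = 156.68°
δ = |180° − 156.68°| = 23.32°
23.32° ≤ 2α = 57.62°  →  valid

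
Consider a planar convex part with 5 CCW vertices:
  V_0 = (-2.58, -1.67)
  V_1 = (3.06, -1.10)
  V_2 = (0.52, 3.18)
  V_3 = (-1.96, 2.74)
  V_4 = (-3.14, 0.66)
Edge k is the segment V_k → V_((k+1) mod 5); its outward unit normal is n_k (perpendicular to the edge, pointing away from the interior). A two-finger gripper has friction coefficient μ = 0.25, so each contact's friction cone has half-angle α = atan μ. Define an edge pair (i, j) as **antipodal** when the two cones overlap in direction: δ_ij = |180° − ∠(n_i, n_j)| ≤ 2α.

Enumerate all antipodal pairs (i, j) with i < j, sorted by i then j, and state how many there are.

count = 2; pairs: (0,2), (1,4)

α = atan 0.25 = 14.04°;  2α = 28.07°
n_0 = (+0.1006, -0.9949)
n_1 = (+0.8600, +0.5104)
n_2 = (-0.1747, +0.9846)
n_3 = (-0.8698, +0.4934)
n_4 = (-0.9723, -0.2337)
  (0,1): δ = 65.08°  ·
  (0,2): δ = 4.29°  ✓
  (0,3): δ = 54.66°  ·
  (0,4): δ = 97.74°  ·
  (1,2): δ = 110.63°  ·
  (1,3): δ = 60.25°  ·
  (1,4): δ = 17.17°  ✓
  (2,3): δ = 129.63°  ·
  (2,4): δ = 86.55°  ·
  (3,4): δ = 136.92°  ·
antipodal pairs: 2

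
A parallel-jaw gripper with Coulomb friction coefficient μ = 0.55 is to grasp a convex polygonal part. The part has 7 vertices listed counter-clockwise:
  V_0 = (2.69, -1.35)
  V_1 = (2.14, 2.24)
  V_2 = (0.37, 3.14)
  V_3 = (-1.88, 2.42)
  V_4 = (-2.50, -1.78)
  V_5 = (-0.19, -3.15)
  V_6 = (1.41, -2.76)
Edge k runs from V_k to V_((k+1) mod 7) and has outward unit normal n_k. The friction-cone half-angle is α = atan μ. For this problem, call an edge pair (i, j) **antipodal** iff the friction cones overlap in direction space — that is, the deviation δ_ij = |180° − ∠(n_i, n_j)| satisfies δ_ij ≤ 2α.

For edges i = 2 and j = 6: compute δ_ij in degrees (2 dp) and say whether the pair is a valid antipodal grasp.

δ = 30.02°, valid

α = atan 0.55 = 28.81°;  2α = 57.62°
edge 2: e_2 = (-2.25, -0.72);  n_2 = (-0.3048, +0.9524)
edge 6: e_6 = (+1.28, +1.41);  n_6 = (+0.7404, -0.6721)
∠(n_2, n_6) = 149.98°
δ = |180° − 149.98°| = 30.02°
30.02° ≤ 2α = 57.62°  →  valid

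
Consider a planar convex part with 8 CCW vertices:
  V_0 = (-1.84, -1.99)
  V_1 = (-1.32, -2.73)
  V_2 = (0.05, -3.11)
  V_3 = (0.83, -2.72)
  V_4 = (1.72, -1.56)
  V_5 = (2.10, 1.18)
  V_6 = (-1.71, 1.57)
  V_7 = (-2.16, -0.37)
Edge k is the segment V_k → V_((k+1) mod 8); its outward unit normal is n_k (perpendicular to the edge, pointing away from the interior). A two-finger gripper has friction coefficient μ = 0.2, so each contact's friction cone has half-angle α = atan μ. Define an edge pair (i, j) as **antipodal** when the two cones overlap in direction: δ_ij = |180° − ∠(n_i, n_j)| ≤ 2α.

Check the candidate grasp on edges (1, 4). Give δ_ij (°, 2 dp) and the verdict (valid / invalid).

δ = 82.39°, invalid

α = atan 0.2 = 11.31°;  2α = 22.62°
edge 1: e_1 = (+1.37, -0.38);  n_1 = (-0.2673, -0.9636)
edge 4: e_4 = (+0.38, +2.74);  n_4 = (+0.9905, -0.1374)
∠(n_1, n_4) = 97.61°
δ = |180° − 97.61°| = 82.39°
82.39° > 2α = 22.62°  →  invalid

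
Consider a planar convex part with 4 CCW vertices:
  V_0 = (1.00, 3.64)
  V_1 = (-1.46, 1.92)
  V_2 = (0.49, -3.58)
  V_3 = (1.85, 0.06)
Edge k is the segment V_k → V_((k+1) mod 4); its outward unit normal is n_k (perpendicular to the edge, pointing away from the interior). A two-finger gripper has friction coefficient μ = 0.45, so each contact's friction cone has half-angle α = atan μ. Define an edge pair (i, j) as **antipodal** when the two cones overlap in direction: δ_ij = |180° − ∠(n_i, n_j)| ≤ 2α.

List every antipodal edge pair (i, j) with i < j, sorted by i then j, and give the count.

α = atan 0.45 = 24.23°;  2α = 48.46°
n_0 = (-0.5730, +0.8195)
n_1 = (-0.9425, -0.3342)
n_2 = (+0.9368, -0.3500)
n_3 = (+0.9730, +0.2310)
  (0,1): δ = 105.44°  ·
  (0,2): δ = 34.55°  ✓
  (0,3): δ = 68.40°  ·
  (1,2): δ = 40.01°  ✓
  (1,3): δ = 6.17°  ✓
  (2,3): δ = 146.16°  ·
antipodal pairs: 3

count = 3; pairs: (0,2), (1,2), (1,3)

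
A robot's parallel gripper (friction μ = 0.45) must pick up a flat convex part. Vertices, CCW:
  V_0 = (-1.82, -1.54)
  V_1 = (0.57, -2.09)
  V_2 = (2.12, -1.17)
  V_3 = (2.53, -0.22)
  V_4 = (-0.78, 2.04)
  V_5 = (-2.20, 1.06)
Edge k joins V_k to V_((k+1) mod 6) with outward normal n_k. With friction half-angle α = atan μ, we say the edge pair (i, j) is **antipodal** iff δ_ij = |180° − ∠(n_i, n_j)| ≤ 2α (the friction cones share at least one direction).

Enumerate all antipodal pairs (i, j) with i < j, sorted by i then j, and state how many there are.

α = atan 0.45 = 24.23°;  2α = 48.46°
n_0 = (-0.2243, -0.9745)
n_1 = (+0.5104, -0.8599)
n_2 = (+0.9181, -0.3963)
n_3 = (+0.5639, +0.8259)
n_4 = (-0.5680, +0.8230)
n_5 = (-0.9895, -0.1446)
  (0,1): δ = 136.35°  ·
  (0,2): δ = 100.38°  ·
  (0,3): δ = 21.36°  ✓
  (0,4): δ = 47.57°  ✓
  (0,5): δ = 111.27°  ·
  (1,2): δ = 144.04°  ·
  (1,3): δ = 65.02°  ·
  (1,4): δ = 3.92°  ✓
  (1,5): δ = 67.62°  ·
  (2,3): δ = 100.98°  ·
  (2,4): δ = 32.04°  ✓
  (2,5): δ = 31.66°  ✓
  (3,4): δ = 111.06°  ·
  (3,5): δ = 47.36°  ✓
  (4,5): δ = 116.30°  ·
antipodal pairs: 6

count = 6; pairs: (0,3), (0,4), (1,4), (2,4), (2,5), (3,5)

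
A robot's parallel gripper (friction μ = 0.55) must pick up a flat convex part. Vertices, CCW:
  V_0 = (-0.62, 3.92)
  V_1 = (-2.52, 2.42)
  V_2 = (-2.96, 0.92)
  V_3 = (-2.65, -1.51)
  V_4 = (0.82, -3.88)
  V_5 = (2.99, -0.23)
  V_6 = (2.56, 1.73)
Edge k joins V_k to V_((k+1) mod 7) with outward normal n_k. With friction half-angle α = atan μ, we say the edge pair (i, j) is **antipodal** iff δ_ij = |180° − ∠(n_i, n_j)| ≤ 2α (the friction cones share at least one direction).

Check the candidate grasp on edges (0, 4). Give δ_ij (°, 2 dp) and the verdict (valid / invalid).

δ = 20.98°, valid

α = atan 0.55 = 28.81°;  2α = 57.62°
edge 0: e_0 = (-1.90, -1.50);  n_0 = (-0.6196, +0.7849)
edge 4: e_4 = (+2.17, +3.65);  n_4 = (+0.8596, -0.5110)
∠(n_0, n_4) = 159.02°
δ = |180° − 159.02°| = 20.98°
20.98° ≤ 2α = 57.62°  →  valid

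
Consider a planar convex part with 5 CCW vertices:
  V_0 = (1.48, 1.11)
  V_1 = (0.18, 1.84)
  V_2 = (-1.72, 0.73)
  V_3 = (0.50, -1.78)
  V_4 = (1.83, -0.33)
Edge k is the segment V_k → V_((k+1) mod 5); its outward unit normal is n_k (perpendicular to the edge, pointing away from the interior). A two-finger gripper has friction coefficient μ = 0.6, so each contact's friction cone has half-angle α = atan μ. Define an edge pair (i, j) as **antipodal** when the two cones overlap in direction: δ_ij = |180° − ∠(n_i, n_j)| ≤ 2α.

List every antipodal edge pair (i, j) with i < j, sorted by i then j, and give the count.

count = 3; pairs: (0,2), (1,3), (2,4)

α = atan 0.6 = 30.96°;  2α = 61.93°
n_0 = (+0.4896, +0.8719)
n_1 = (-0.5044, +0.8634)
n_2 = (-0.7491, -0.6625)
n_3 = (+0.7369, -0.6760)
n_4 = (+0.9717, +0.2362)
  (0,1): δ = 120.39°  ·
  (0,2): δ = 19.19°  ✓
  (0,3): δ = 76.79°  ·
  (0,4): δ = 132.98°  ·
  (1,2): δ = 78.80°  ·
  (1,3): δ = 17.18°  ✓
  (1,4): δ = 73.37°  ·
  (2,3): δ = 84.02°  ·
  (2,4): δ = 27.83°  ✓
  (3,4): δ = 123.81°  ·
antipodal pairs: 3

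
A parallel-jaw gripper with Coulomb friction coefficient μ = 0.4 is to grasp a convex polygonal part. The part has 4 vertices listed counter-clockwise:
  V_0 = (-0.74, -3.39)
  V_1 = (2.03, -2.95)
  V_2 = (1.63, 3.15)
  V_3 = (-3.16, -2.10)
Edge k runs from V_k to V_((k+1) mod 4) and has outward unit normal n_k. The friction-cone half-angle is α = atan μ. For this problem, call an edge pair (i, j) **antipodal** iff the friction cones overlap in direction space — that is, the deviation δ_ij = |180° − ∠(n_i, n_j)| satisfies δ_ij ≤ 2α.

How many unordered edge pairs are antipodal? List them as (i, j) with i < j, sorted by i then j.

α = atan 0.4 = 21.80°;  2α = 43.60°
n_0 = (+0.1569, -0.9876)
n_1 = (+0.9979, +0.0654)
n_2 = (-0.7387, +0.6740)
n_3 = (-0.4704, -0.8825)
  (0,1): δ = 95.27°  ·
  (0,2): δ = 38.60°  ✓
  (0,3): δ = 142.91°  ·
  (1,2): δ = 46.13°  ·
  (1,3): δ = 58.19°  ·
  (2,3): δ = 75.68°  ·
antipodal pairs: 1

count = 1; pairs: (0,2)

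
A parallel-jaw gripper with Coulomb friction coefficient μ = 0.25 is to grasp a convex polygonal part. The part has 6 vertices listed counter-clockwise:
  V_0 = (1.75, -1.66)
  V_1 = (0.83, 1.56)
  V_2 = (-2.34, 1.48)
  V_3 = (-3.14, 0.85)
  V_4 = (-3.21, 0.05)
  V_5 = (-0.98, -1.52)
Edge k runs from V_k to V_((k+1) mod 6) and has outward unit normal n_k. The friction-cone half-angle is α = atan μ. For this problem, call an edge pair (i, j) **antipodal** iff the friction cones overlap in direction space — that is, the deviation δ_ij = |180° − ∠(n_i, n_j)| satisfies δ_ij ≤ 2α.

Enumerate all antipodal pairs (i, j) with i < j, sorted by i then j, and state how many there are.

α = atan 0.25 = 14.04°;  2α = 28.07°
n_0 = (+0.9615, +0.2747)
n_1 = (-0.0252, +0.9997)
n_2 = (-0.6187, +0.7856)
n_3 = (-0.9962, +0.0872)
n_4 = (-0.5757, -0.8177)
n_5 = (-0.0512, -0.9987)
  (0,1): δ = 104.50°  ·
  (0,2): δ = 67.72°  ·
  (0,3): δ = 20.95°  ✓
  (0,4): δ = 38.91°  ·
  (0,5): δ = 71.12°  ·
  (1,2): δ = 143.23°  ·
  (1,3): δ = 96.45°  ·
  (1,4): δ = 36.59°  ·
  (1,5): δ = 4.38°  ✓
  (2,3): δ = 133.22°  ·
  (2,4): δ = 73.37°  ·
  (2,5): δ = 41.16°  ·
  (3,4): δ = 120.15°  ·
  (3,5): δ = 87.94°  ·
  (4,5): δ = 147.79°  ·
antipodal pairs: 2

count = 2; pairs: (0,3), (1,5)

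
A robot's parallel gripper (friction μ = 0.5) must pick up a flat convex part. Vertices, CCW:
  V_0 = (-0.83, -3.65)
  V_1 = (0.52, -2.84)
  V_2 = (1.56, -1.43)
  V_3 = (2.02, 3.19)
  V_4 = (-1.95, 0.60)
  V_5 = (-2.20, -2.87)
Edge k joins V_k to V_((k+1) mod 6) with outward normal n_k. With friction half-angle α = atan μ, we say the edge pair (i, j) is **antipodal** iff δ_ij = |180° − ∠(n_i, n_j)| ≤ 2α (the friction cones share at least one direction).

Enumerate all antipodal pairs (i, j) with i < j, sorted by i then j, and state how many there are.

count = 5; pairs: (0,3), (1,3), (1,4), (2,3), (2,4)

α = atan 0.5 = 26.57°;  2α = 53.13°
n_0 = (+0.5145, -0.8575)
n_1 = (+0.8048, -0.5936)
n_2 = (+0.9951, -0.0991)
n_3 = (-0.5464, +0.8375)
n_4 = (-0.9974, +0.0719)
n_5 = (-0.4948, -0.8690)
  (0,1): δ = 157.38°  ·
  (0,2): δ = 126.65°  ·
  (0,3): δ = 2.16°  ✓
  (0,4): δ = 54.92°  ·
  (0,5): δ = 119.38°  ·
  (1,2): δ = 149.27°  ·
  (1,3): δ = 20.47°  ✓
  (1,4): δ = 32.29°  ✓
  (1,5): δ = 96.76°  ·
  (2,3): δ = 51.19°  ✓
  (2,4): δ = 1.57°  ✓
  (2,5): δ = 66.03°  ·
  (3,4): δ = 127.24°  ·
  (3,5): δ = 62.77°  ·
  (4,5): δ = 115.53°  ·
antipodal pairs: 5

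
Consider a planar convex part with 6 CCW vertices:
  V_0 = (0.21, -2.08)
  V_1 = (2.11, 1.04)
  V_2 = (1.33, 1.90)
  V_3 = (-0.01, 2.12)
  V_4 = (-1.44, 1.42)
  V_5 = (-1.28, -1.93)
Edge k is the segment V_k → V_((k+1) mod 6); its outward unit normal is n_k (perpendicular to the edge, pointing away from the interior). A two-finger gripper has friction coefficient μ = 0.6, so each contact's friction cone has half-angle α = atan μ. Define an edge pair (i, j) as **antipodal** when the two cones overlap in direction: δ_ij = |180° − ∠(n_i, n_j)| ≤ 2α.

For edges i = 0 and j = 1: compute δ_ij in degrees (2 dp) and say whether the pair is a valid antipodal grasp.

α = atan 0.6 = 30.96°;  2α = 61.93°
edge 0: e_0 = (+1.90, +3.12);  n_0 = (+0.8541, -0.5201)
edge 1: e_1 = (-0.78, +0.86);  n_1 = (+0.7407, +0.6718)
∠(n_0, n_1) = 73.55°
δ = |180° − 73.55°| = 106.45°
106.45° > 2α = 61.93°  →  invalid

δ = 106.45°, invalid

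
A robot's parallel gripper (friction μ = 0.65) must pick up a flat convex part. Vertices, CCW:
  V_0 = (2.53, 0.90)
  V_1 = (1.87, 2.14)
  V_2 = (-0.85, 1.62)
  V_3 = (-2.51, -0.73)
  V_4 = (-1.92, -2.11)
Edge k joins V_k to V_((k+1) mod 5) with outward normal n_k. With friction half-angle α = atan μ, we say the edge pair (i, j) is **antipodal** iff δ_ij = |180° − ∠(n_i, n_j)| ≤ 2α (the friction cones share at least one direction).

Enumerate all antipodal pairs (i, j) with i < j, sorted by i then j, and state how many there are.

α = atan 0.65 = 33.02°;  2α = 66.05°
n_0 = (+0.8827, +0.4698)
n_1 = (-0.1878, +0.9822)
n_2 = (-0.8168, +0.5770)
n_3 = (-0.9195, -0.3931)
n_4 = (+0.5603, -0.8283)
  (0,1): δ = 107.20°  ·
  (0,2): δ = 63.26°  ✓
  (0,3): δ = 4.88°  ✓
  (0,4): δ = 96.05°  ·
  (1,2): δ = 136.06°  ·
  (1,3): δ = 77.67°  ·
  (1,4): δ = 23.25°  ✓
  (2,3): δ = 121.61°  ·
  (2,4): δ = 20.69°  ✓
  (3,4): δ = 79.07°  ·
antipodal pairs: 4

count = 4; pairs: (0,2), (0,3), (1,4), (2,4)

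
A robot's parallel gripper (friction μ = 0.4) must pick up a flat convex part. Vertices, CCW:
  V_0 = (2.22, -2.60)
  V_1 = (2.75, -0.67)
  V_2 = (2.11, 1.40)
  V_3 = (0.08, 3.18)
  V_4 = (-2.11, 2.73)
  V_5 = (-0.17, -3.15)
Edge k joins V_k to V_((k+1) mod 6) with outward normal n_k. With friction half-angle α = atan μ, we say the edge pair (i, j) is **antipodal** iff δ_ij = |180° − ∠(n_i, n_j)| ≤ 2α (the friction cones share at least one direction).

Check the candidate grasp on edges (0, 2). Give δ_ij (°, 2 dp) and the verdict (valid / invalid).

α = atan 0.4 = 21.80°;  2α = 43.60°
edge 0: e_0 = (+0.53, +1.93);  n_0 = (+0.9643, -0.2648)
edge 2: e_2 = (-2.03, +1.78);  n_2 = (+0.6593, +0.7519)
∠(n_0, n_2) = 64.11°
δ = |180° − 64.11°| = 115.89°
115.89° > 2α = 43.60°  →  invalid

δ = 115.89°, invalid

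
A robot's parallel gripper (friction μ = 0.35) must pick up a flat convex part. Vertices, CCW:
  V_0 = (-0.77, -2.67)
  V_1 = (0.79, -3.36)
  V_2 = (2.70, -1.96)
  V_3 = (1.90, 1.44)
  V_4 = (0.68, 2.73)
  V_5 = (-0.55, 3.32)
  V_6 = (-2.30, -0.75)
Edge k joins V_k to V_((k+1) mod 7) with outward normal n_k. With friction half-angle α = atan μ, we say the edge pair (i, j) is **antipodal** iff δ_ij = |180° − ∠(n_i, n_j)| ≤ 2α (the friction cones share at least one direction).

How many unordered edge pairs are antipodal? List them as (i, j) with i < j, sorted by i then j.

α = atan 0.35 = 19.29°;  2α = 38.58°
n_0 = (-0.4045, -0.9145)
n_1 = (+0.5912, -0.8065)
n_2 = (+0.9734, +0.2290)
n_3 = (+0.7265, +0.6871)
n_4 = (+0.4325, +0.9016)
n_5 = (-0.9187, +0.3950)
n_6 = (-0.7821, -0.6232)
  (0,1): δ = 119.90°  ·
  (0,2): δ = 52.90°  ·
  (0,3): δ = 22.74°  ✓
  (0,4): δ = 1.77°  ✓
  (0,5): δ = 90.59°  ·
  (0,6): δ = 152.41°  ·
  (1,2): δ = 113.00°  ·
  (1,3): δ = 82.84°  ·
  (1,4): δ = 61.87°  ·
  (1,5): δ = 30.49°  ✓
  (1,6): δ = 92.31°  ·
  (2,3): δ = 149.84°  ·
  (2,4): δ = 128.87°  ·
  (2,5): δ = 36.51°  ✓
  (2,6): δ = 25.31°  ✓
  (3,4): δ = 159.03°  ·
  (3,5): δ = 66.67°  ·
  (3,6): δ = 4.85°  ✓
  (4,5): δ = 87.64°  ·
  (4,6): δ = 25.82°  ✓
  (5,6): δ = 118.18°  ·
antipodal pairs: 7

count = 7; pairs: (0,3), (0,4), (1,5), (2,5), (2,6), (3,6), (4,6)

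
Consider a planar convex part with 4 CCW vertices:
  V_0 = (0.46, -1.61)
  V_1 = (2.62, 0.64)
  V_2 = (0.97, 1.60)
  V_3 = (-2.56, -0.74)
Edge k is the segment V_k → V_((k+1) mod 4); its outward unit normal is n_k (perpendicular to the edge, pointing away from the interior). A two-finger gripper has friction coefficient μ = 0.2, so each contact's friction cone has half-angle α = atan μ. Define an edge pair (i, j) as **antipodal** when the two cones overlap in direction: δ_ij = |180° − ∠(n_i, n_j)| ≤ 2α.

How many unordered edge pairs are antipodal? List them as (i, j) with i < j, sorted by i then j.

α = atan 0.2 = 11.31°;  2α = 22.62°
n_0 = (+0.7214, -0.6925)
n_1 = (+0.5029, +0.8643)
n_2 = (-0.5525, +0.8335)
n_3 = (-0.2768, -0.9609)
  (0,1): δ = 76.36°  ·
  (0,2): δ = 12.63°  ✓
  (0,3): δ = 117.76°  ·
  (1,2): δ = 116.27°  ·
  (1,3): δ = 14.12°  ✓
  (2,3): δ = 49.61°  ·
antipodal pairs: 2

count = 2; pairs: (0,2), (1,3)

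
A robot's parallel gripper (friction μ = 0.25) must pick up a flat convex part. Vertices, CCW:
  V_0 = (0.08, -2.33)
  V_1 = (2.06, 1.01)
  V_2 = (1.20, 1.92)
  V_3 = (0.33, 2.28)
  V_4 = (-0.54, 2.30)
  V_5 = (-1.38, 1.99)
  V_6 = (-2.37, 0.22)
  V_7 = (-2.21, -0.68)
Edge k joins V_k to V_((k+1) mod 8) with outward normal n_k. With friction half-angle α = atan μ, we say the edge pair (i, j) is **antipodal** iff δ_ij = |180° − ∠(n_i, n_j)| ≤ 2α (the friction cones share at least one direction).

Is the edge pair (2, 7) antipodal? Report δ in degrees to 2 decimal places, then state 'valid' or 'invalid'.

δ = 13.29°, valid

α = atan 0.25 = 14.04°;  2α = 28.07°
edge 2: e_2 = (-0.87, +0.36);  n_2 = (+0.3824, +0.9240)
edge 7: e_7 = (+2.29, -1.65);  n_7 = (-0.5846, -0.8113)
∠(n_2, n_7) = 166.71°
δ = |180° − 166.71°| = 13.29°
13.29° ≤ 2α = 28.07°  →  valid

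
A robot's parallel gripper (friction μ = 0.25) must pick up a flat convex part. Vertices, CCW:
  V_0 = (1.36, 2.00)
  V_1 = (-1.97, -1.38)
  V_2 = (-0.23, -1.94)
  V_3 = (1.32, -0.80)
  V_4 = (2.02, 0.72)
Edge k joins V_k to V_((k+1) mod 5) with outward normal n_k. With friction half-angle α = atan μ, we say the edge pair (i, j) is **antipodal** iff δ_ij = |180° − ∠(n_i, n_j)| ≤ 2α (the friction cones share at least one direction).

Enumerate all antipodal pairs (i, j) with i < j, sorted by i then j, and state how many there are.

α = atan 0.25 = 14.04°;  2α = 28.07°
n_0 = (-0.7124, +0.7018)
n_1 = (-0.3064, -0.9519)
n_2 = (+0.5925, -0.8056)
n_3 = (+0.9083, -0.4183)
n_4 = (+0.8888, +0.4583)
  (0,1): δ = 63.27°  ·
  (0,2): δ = 9.09°  ✓
  (0,3): δ = 19.85°  ✓
  (0,4): δ = 71.85°  ·
  (1,2): δ = 125.83°  ·
  (1,3): δ = 96.89°  ·
  (1,4): δ = 44.88°  ·
  (2,3): δ = 151.06°  ·
  (2,4): δ = 99.06°  ·
  (3,4): δ = 128.00°  ·
antipodal pairs: 2

count = 2; pairs: (0,2), (0,3)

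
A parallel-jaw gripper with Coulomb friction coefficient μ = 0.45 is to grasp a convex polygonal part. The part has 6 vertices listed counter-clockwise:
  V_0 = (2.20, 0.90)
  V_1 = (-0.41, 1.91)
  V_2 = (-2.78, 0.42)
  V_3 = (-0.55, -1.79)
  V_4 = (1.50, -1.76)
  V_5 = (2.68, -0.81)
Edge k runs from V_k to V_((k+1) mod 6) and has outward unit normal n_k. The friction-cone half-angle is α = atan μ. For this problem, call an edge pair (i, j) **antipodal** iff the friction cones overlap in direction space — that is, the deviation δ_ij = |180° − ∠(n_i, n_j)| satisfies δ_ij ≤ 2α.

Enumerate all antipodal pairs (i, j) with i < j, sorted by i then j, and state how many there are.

α = atan 0.45 = 24.23°;  2α = 48.46°
n_0 = (+0.3609, +0.9326)
n_1 = (-0.5322, +0.8466)
n_2 = (-0.7039, -0.7103)
n_3 = (+0.0146, -0.9999)
n_4 = (+0.6271, -0.7789)
n_5 = (+0.9628, +0.2703)
  (0,1): δ = 126.69°  ·
  (0,2): δ = 23.59°  ✓
  (0,3): δ = 21.99°  ✓
  (0,4): δ = 59.99°  ·
  (0,5): δ = 126.83°  ·
  (1,2): δ = 76.90°  ·
  (1,3): δ = 31.32°  ✓
  (1,4): δ = 6.68°  ✓
  (1,5): δ = 73.52°  ·
  (2,3): δ = 134.42°  ·
  (2,4): δ = 96.42°  ·
  (2,5): δ = 29.58°  ✓
  (3,4): δ = 142.00°  ·
  (3,5): δ = 75.16°  ·
  (4,5): δ = 113.16°  ·
antipodal pairs: 5

count = 5; pairs: (0,2), (0,3), (1,3), (1,4), (2,5)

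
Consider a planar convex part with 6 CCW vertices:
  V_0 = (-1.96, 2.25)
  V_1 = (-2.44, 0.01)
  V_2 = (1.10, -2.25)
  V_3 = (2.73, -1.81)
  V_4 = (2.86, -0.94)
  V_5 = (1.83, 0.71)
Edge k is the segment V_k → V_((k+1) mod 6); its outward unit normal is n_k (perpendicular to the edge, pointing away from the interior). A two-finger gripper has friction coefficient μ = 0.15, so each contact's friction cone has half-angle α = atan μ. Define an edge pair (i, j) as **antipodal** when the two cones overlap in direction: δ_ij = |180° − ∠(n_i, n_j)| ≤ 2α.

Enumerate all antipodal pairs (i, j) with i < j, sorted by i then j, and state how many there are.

count = 2; pairs: (0,3), (1,5)

α = atan 0.15 = 8.53°;  2α = 17.06°
n_0 = (-0.9778, +0.2095)
n_1 = (-0.5381, -0.8429)
n_2 = (+0.2606, -0.9654)
n_3 = (+0.9890, -0.1478)
n_4 = (+0.8483, +0.5295)
n_5 = (+0.3764, +0.9264)
  (0,1): δ = 110.46°  ·
  (0,2): δ = 62.80°  ·
  (0,3): δ = 3.60°  ✓
  (0,4): δ = 44.07°  ·
  (0,5): δ = 79.98°  ·
  (1,2): δ = 132.34°  ·
  (1,3): δ = 65.94°  ·
  (1,4): δ = 25.47°  ·
  (1,5): δ = 10.44°  ✓
  (2,3): δ = 113.60°  ·
  (2,4): δ = 73.13°  ·
  (2,5): δ = 37.22°  ·
  (3,4): δ = 139.53°  ·
  (3,5): δ = 103.61°  ·
  (4,5): δ = 144.09°  ·
antipodal pairs: 2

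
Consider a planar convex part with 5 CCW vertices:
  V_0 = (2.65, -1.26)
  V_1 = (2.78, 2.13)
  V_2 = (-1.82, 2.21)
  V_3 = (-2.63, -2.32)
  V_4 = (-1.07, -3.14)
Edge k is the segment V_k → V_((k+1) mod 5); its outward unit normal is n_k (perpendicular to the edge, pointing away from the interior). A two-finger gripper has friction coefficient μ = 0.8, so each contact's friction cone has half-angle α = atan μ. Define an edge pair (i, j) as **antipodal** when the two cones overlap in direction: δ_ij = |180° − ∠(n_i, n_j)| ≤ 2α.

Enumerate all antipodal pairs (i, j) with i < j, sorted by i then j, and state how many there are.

α = atan 0.8 = 38.66°;  2α = 77.32°
n_0 = (+0.9993, -0.0383)
n_1 = (+0.0174, +0.9998)
n_2 = (-0.9844, +0.1760)
n_3 = (-0.4653, -0.8852)
n_4 = (+0.4510, -0.8925)
  (0,1): δ = 88.80°  ·
  (0,2): δ = 7.94°  ✓
  (0,3): δ = 64.47°  ✓
  (0,4): δ = 119.01°  ·
  (1,2): δ = 99.14°  ·
  (1,3): δ = 26.73°  ✓
  (1,4): δ = 27.81°  ✓
  (2,3): δ = 107.59°  ·
  (2,4): δ = 53.05°  ✓
  (3,4): δ = 125.46°  ·
antipodal pairs: 5

count = 5; pairs: (0,2), (0,3), (1,3), (1,4), (2,4)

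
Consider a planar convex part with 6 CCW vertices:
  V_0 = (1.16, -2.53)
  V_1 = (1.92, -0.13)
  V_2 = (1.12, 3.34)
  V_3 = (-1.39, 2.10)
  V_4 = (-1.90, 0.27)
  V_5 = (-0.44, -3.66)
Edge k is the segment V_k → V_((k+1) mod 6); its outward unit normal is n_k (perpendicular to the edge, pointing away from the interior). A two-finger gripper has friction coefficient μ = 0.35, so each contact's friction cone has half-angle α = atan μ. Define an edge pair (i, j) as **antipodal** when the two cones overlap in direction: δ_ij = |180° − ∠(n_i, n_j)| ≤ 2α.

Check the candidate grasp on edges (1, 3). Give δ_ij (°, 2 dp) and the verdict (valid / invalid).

δ = 28.56°, valid

α = atan 0.35 = 19.29°;  2α = 38.58°
edge 1: e_1 = (-0.80, +3.47);  n_1 = (+0.9744, +0.2247)
edge 3: e_3 = (-0.51, -1.83);  n_3 = (-0.9633, +0.2685)
∠(n_1, n_3) = 151.44°
δ = |180° − 151.44°| = 28.56°
28.56° ≤ 2α = 38.58°  →  valid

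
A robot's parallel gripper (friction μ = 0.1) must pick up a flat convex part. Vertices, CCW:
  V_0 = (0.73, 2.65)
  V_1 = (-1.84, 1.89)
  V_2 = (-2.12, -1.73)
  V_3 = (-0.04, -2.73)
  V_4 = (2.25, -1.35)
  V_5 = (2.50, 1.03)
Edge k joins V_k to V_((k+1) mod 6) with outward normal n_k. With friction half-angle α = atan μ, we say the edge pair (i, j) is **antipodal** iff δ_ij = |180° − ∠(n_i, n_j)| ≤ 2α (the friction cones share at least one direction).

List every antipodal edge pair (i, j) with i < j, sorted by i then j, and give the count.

count = 1; pairs: (1,4)

α = atan 0.1 = 5.71°;  2α = 11.42°
n_0 = (-0.2836, +0.9589)
n_1 = (-0.9970, +0.0771)
n_2 = (-0.4333, -0.9013)
n_3 = (+0.5161, -0.8565)
n_4 = (+0.9945, -0.1045)
n_5 = (+0.6752, +0.7377)
  (0,1): δ = 110.90°  ·
  (0,2): δ = 42.15°  ·
  (0,3): δ = 14.60°  ·
  (0,4): δ = 67.53°  ·
  (0,5): δ = 121.06°  ·
  (1,2): δ = 111.25°  ·
  (1,3): δ = 54.50°  ·
  (1,4): δ = 1.57°  ✓
  (1,5): δ = 51.96°  ·
  (2,3): δ = 123.25°  ·
  (2,4): δ = 70.32°  ·
  (2,5): δ = 16.79°  ·
  (3,4): δ = 127.07°  ·
  (3,5): δ = 73.54°  ·
  (4,5): δ = 126.47°  ·
antipodal pairs: 1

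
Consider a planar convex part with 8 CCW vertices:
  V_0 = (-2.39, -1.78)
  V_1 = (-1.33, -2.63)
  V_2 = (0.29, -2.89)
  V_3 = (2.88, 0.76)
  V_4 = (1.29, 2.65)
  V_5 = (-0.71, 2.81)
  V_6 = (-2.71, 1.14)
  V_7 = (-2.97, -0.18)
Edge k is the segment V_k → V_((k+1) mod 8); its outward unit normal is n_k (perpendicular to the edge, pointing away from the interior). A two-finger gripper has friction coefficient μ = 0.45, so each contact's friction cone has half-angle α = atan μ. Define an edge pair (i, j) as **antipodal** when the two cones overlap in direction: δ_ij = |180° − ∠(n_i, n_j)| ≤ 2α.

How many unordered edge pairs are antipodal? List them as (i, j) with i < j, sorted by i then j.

count = 7; pairs: (0,3), (0,4), (1,3), (1,4), (2,5), (2,6), (3,7)

α = atan 0.45 = 24.23°;  2α = 48.46°
n_0 = (-0.6256, -0.7802)
n_1 = (-0.1585, -0.9874)
n_2 = (+0.8155, -0.5787)
n_3 = (+0.7652, +0.6438)
n_4 = (+0.0797, +0.9968)
n_5 = (-0.6409, +0.7676)
n_6 = (-0.9811, +0.1933)
n_7 = (-0.9401, -0.3408)
  (0,1): δ = 150.39°  ·
  (0,2): δ = 86.63°  ·
  (0,3): δ = 11.20°  ✓
  (0,4): δ = 34.15°  ✓
  (0,5): δ = 78.59°  ·
  (0,6): δ = 117.58°  ·
  (0,7): δ = 148.65°  ·
  (1,2): δ = 116.24°  ·
  (1,3): δ = 40.81°  ✓
  (1,4): δ = 4.54°  ✓
  (1,5): δ = 48.98°  ·
  (1,6): δ = 87.97°  ·
  (1,7): δ = 119.04°  ·
  (2,3): δ = 104.57°  ·
  (2,4): δ = 59.21°  ·
  (2,5): δ = 14.78°  ✓
  (2,6): δ = 24.22°  ✓
  (2,7): δ = 55.28°  ·
  (3,4): δ = 134.65°  ·
  (3,5): δ = 90.21°  ·
  (3,6): δ = 51.22°  ·
  (3,7): δ = 20.15°  ✓
  (4,5): δ = 135.56°  ·
  (4,6): δ = 96.57°  ·
  (4,7): δ = 65.50°  ·
  (5,6): δ = 141.00°  ·
  (5,7): δ = 109.94°  ·
  (6,7): δ = 148.93°  ·
antipodal pairs: 7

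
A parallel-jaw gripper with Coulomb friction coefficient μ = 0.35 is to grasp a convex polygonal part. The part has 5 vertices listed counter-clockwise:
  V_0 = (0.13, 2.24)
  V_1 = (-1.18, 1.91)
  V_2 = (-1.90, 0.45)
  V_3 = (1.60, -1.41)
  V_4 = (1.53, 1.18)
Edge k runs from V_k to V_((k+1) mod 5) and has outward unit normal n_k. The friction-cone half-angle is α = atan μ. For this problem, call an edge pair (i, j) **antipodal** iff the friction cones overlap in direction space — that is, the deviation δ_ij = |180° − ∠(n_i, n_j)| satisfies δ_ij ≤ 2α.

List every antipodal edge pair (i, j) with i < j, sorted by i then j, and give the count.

count = 2; pairs: (1,3), (2,4)

α = atan 0.35 = 19.29°;  2α = 38.58°
n_0 = (-0.2443, +0.9697)
n_1 = (-0.8969, +0.4423)
n_2 = (-0.4693, -0.8831)
n_3 = (+0.9996, +0.0270)
n_4 = (+0.6036, +0.7973)
  (0,1): δ = 130.39°  ·
  (0,2): δ = 42.13°  ·
  (0,3): δ = 77.41°  ·
  (0,4): δ = 128.73°  ·
  (1,2): δ = 91.74°  ·
  (1,3): δ = 27.80°  ✓
  (1,4): δ = 79.12°  ·
  (2,3): δ = 60.46°  ·
  (2,4): δ = 9.14°  ✓
  (3,4): δ = 128.68°  ·
antipodal pairs: 2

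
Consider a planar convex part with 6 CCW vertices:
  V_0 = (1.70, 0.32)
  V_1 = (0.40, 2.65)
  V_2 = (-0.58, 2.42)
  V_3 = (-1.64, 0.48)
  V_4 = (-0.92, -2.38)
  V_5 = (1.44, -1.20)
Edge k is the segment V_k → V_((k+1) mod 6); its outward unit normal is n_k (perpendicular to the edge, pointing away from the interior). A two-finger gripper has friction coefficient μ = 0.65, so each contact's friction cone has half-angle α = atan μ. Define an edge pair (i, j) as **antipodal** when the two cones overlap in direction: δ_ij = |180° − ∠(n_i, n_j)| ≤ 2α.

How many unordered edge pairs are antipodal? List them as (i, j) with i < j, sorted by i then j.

α = atan 0.65 = 33.02°;  2α = 66.05°
n_0 = (+0.8733, +0.4872)
n_1 = (-0.2285, +0.9735)
n_2 = (-0.8775, +0.4795)
n_3 = (-0.9697, -0.2441)
n_4 = (+0.4472, -0.8944)
n_5 = (+0.9857, -0.1686)
  (0,1): δ = 105.95°  ·
  (0,2): δ = 57.81°  ✓
  (0,3): δ = 15.03°  ✓
  (0,4): δ = 87.41°  ·
  (0,5): δ = 141.13°  ·
  (1,2): δ = 131.86°  ·
  (1,3): δ = 89.08°  ·
  (1,4): δ = 13.36°  ✓
  (1,5): δ = 67.09°  ·
  (2,3): δ = 137.22°  ·
  (2,4): δ = 34.78°  ✓
  (2,5): δ = 18.95°  ✓
  (3,4): δ = 77.57°  ·
  (3,5): δ = 23.84°  ✓
  (4,5): δ = 126.27°  ·
antipodal pairs: 6

count = 6; pairs: (0,2), (0,3), (1,4), (2,4), (2,5), (3,5)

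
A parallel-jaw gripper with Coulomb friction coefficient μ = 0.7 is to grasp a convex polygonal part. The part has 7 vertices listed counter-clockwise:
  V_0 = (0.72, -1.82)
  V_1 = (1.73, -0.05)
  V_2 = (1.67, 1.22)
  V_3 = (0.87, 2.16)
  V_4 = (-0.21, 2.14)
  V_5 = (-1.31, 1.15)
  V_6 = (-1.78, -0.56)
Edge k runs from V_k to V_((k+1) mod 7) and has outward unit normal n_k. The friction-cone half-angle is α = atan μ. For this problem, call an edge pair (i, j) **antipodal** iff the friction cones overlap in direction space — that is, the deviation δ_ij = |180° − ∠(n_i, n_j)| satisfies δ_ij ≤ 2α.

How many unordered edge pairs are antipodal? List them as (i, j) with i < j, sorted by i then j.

α = atan 0.7 = 34.99°;  2α = 69.98°
n_0 = (+0.8685, -0.4956)
n_1 = (+0.9989, +0.0472)
n_2 = (+0.7615, +0.6481)
n_3 = (-0.0185, +0.9998)
n_4 = (-0.6690, +0.7433)
n_5 = (-0.9642, +0.2650)
n_6 = (-0.4501, -0.8930)
  (0,1): δ = 147.59°  ·
  (0,2): δ = 109.89°  ·
  (0,3): δ = 59.23°  ✓
  (0,4): δ = 18.30°  ✓
  (0,5): δ = 14.34°  ✓
  (0,6): δ = 92.96°  ·
  (1,2): δ = 142.30°  ·
  (1,3): δ = 91.64°  ·
  (1,4): δ = 50.72°  ✓
  (1,5): δ = 18.07°  ✓
  (1,6): δ = 60.55°  ✓
  (2,3): δ = 129.34°  ·
  (2,4): δ = 88.41°  ·
  (2,5): δ = 55.77°  ✓
  (2,6): δ = 22.85°  ✓
  (3,4): δ = 139.07°  ·
  (3,5): δ = 106.43°  ·
  (3,6): δ = 27.81°  ✓
  (4,5): δ = 147.36°  ·
  (4,6): δ = 68.74°  ✓
  (5,6): δ = 101.38°  ·
antipodal pairs: 10

count = 10; pairs: (0,3), (0,4), (0,5), (1,4), (1,5), (1,6), (2,5), (2,6), (3,6), (4,6)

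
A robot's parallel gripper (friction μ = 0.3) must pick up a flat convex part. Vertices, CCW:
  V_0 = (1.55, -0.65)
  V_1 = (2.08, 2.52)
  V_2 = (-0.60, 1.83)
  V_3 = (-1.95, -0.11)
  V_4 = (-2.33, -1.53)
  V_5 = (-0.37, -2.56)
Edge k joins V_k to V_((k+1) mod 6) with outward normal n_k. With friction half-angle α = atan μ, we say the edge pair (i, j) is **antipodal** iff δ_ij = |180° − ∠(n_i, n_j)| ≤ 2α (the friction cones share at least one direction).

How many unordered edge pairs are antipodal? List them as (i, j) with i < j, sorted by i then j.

α = atan 0.3 = 16.70°;  2α = 33.40°
n_0 = (+0.9863, -0.1649)
n_1 = (-0.2493, +0.9684)
n_2 = (-0.8208, +0.5712)
n_3 = (-0.9660, +0.2585)
n_4 = (-0.4652, -0.8852)
n_5 = (+0.7053, -0.7090)
  (0,1): δ = 66.07°  ·
  (0,2): δ = 25.34°  ✓
  (0,3): δ = 5.49°  ✓
  (0,4): δ = 71.77°  ·
  (0,5): δ = 144.34°  ·
  (1,2): δ = 139.27°  ·
  (1,3): δ = 119.42°  ·
  (1,4): δ = 42.16°  ·
  (1,5): δ = 30.41°  ✓
  (2,3): δ = 160.15°  ·
  (2,4): δ = 82.89°  ·
  (2,5): δ = 10.32°  ✓
  (3,4): δ = 102.74°  ·
  (3,5): δ = 30.17°  ✓
  (4,5): δ = 107.43°  ·
antipodal pairs: 5

count = 5; pairs: (0,2), (0,3), (1,5), (2,5), (3,5)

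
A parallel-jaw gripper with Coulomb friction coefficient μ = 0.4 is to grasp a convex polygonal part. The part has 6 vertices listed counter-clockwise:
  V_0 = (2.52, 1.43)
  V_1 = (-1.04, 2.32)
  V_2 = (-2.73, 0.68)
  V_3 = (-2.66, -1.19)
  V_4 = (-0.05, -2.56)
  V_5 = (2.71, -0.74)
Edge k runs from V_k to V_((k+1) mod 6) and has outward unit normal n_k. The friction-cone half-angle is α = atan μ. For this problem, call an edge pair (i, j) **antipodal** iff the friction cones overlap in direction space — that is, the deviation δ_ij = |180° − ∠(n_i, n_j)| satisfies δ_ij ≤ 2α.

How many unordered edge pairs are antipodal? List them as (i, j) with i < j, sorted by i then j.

count = 3; pairs: (0,3), (1,4), (2,5)

α = atan 0.4 = 21.80°;  2α = 43.60°
n_0 = (+0.2425, +0.9701)
n_1 = (-0.6964, +0.7176)
n_2 = (-0.9993, -0.0374)
n_3 = (-0.4648, -0.8854)
n_4 = (+0.5505, -0.8348)
n_5 = (+0.9962, +0.0872)
  (0,1): δ = 121.82°  ·
  (0,2): δ = 73.82°  ·
  (0,3): δ = 13.66°  ✓
  (0,4): δ = 47.44°  ·
  (0,5): δ = 109.04°  ·
  (1,2): δ = 132.00°  ·
  (1,3): δ = 71.83°  ·
  (1,4): δ = 10.74°  ✓
  (1,5): δ = 50.86°  ·
  (2,3): δ = 119.84°  ·
  (2,4): δ = 58.74°  ·
  (2,5): δ = 2.86°  ✓
  (3,4): δ = 118.90°  ·
  (3,5): δ = 57.30°  ·
  (4,5): δ = 118.40°  ·
antipodal pairs: 3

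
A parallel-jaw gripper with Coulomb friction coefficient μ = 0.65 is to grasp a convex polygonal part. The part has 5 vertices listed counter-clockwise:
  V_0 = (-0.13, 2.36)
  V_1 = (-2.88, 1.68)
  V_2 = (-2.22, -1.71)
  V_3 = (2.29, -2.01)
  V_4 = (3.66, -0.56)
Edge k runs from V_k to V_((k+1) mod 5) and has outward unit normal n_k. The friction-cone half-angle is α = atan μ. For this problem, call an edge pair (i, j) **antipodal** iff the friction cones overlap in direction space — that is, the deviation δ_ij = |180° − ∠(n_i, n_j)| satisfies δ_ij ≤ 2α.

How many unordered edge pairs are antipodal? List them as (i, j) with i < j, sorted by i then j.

count = 5; pairs: (0,2), (0,3), (1,3), (1,4), (2,4)

α = atan 0.65 = 33.02°;  2α = 66.05°
n_0 = (-0.2400, +0.9708)
n_1 = (-0.9816, -0.1911)
n_2 = (-0.0664, -0.9978)
n_3 = (+0.7269, -0.6868)
n_4 = (+0.6103, +0.7922)
  (0,1): δ = 92.87°  ·
  (0,2): δ = 17.69°  ✓
  (0,3): δ = 32.74°  ✓
  (0,4): δ = 128.50°  ·
  (1,2): δ = 104.82°  ·
  (1,3): δ = 54.39°  ✓
  (1,4): δ = 41.37°  ✓
  (2,3): δ = 129.57°  ·
  (2,4): δ = 33.81°  ✓
  (3,4): δ = 84.24°  ·
antipodal pairs: 5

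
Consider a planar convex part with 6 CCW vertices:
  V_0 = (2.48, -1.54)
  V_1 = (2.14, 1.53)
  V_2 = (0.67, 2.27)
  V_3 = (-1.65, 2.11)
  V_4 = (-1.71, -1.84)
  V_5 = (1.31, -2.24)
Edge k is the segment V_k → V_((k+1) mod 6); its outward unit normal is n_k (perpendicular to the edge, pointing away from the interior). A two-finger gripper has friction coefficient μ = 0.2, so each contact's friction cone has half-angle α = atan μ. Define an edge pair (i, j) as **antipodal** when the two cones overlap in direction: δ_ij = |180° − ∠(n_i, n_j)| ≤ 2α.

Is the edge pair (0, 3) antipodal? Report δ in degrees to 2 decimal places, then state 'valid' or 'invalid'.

α = atan 0.2 = 11.31°;  2α = 22.62°
edge 0: e_0 = (-0.34, +3.07);  n_0 = (+0.9939, +0.1101)
edge 3: e_3 = (-0.06, -3.95);  n_3 = (-0.9999, +0.0152)
∠(n_0, n_3) = 172.81°
δ = |180° − 172.81°| = 7.19°
7.19° ≤ 2α = 22.62°  →  valid

δ = 7.19°, valid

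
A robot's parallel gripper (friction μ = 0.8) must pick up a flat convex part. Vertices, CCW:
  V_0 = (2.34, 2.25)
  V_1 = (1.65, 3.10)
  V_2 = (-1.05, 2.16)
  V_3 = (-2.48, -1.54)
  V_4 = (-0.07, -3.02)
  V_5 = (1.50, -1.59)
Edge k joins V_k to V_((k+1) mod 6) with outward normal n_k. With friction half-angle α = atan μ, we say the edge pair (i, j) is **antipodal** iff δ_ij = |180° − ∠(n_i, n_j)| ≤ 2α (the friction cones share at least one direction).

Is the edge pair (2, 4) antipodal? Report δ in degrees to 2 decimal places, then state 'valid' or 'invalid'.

α = atan 0.8 = 38.66°;  2α = 77.32°
edge 2: e_2 = (-1.43, -3.70);  n_2 = (-0.9328, +0.3605)
edge 4: e_4 = (+1.57, +1.43);  n_4 = (+0.6734, -0.7393)
∠(n_2, n_4) = 153.46°
δ = |180° − 153.46°| = 26.54°
26.54° ≤ 2α = 77.32°  →  valid

δ = 26.54°, valid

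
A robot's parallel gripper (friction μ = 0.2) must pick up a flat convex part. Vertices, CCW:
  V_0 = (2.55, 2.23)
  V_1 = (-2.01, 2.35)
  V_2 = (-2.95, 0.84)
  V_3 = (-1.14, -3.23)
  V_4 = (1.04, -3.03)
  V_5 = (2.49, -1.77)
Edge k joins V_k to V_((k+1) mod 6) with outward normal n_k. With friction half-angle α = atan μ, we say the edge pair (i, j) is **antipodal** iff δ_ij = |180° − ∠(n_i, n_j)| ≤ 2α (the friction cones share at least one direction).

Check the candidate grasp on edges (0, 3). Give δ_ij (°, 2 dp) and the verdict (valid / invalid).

δ = 6.75°, valid

α = atan 0.2 = 11.31°;  2α = 22.62°
edge 0: e_0 = (-4.56, +0.12);  n_0 = (+0.0263, +0.9997)
edge 3: e_3 = (+2.18, +0.20);  n_3 = (+0.0914, -0.9958)
∠(n_0, n_3) = 173.25°
δ = |180° − 173.25°| = 6.75°
6.75° ≤ 2α = 22.62°  →  valid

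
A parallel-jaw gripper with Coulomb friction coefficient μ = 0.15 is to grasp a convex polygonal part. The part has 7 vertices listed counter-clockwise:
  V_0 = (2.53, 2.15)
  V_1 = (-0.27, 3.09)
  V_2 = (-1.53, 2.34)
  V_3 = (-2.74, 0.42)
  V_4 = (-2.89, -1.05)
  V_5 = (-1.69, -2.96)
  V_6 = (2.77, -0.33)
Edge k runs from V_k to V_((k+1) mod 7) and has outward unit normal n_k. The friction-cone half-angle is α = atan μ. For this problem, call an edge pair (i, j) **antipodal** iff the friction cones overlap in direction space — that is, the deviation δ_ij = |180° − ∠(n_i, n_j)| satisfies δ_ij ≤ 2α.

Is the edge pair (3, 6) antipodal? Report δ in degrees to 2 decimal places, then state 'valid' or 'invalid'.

α = atan 0.15 = 8.53°;  2α = 17.06°
edge 3: e_3 = (-0.15, -1.47);  n_3 = (-0.9948, +0.1015)
edge 6: e_6 = (-0.24, +2.48);  n_6 = (+0.9954, +0.0963)
∠(n_3, n_6) = 168.65°
δ = |180° − 168.65°| = 11.35°
11.35° ≤ 2α = 17.06°  →  valid

δ = 11.35°, valid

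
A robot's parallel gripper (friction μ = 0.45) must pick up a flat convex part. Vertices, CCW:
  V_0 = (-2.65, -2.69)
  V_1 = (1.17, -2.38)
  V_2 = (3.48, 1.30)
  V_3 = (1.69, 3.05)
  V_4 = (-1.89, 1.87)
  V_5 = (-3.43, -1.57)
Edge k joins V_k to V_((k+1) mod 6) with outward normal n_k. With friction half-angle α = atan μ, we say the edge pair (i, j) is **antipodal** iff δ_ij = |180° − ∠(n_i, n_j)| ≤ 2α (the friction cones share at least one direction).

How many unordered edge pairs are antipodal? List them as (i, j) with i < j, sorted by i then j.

count = 4; pairs: (0,3), (1,3), (1,4), (2,5)

α = atan 0.45 = 24.23°;  2α = 48.46°
n_0 = (+0.0809, -0.9967)
n_1 = (+0.8470, -0.5317)
n_2 = (+0.6991, +0.7151)
n_3 = (-0.3130, +0.9497)
n_4 = (-0.9127, +0.4086)
n_5 = (-0.8206, -0.5715)
  (0,1): δ = 126.76°  ·
  (0,2): δ = 48.99°  ·
  (0,3): δ = 13.60°  ✓
  (0,4): δ = 61.24°  ·
  (0,5): δ = 120.21°  ·
  (1,2): δ = 102.24°  ·
  (1,3): δ = 39.64°  ✓
  (1,4): δ = 8.00°  ✓
  (1,5): δ = 66.97°  ·
  (2,3): δ = 117.40°  ·
  (2,4): δ = 69.76°  ·
  (2,5): δ = 10.79°  ✓
  (3,4): δ = 132.36°  ·
  (3,5): δ = 73.39°  ·
  (4,5): δ = 121.03°  ·
antipodal pairs: 4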